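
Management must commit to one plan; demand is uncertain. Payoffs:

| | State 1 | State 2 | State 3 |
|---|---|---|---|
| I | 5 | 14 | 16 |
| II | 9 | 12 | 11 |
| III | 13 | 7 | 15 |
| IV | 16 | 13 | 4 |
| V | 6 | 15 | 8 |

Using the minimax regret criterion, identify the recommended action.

II

Column bests: State 1=16, State 2=15, State 3=16.
I regrets: 11, 1, 0 → max 11
II regrets: 7, 3, 5 → max 7
III regrets: 3, 8, 1 → max 8
IV regrets: 0, 2, 12 → max 12
V regrets: 10, 0, 8 → max 10
Smallest max regret = 7 → II.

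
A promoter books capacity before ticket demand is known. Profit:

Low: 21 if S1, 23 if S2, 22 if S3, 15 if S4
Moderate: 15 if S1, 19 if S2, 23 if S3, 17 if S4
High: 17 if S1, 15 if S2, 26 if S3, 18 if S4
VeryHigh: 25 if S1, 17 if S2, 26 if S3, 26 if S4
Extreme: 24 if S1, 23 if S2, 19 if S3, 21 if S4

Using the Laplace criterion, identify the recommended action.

Row averages: Low=20.25, Moderate=18.5, High=19, VeryHigh=23.5, Extreme=21.75
Highest average = 23.5 → VeryHigh.

VeryHigh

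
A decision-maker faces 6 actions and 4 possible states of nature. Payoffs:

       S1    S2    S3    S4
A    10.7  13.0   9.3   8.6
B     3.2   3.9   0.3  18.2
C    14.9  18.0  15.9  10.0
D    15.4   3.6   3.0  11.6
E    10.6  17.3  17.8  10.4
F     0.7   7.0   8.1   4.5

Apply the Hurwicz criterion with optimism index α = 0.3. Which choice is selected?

E

A: 0.3·13.0 + 0.7·8.6 = 9.92
B: 0.3·18.2 + 0.7·0.3 = 5.67
C: 0.3·18.0 + 0.7·10.0 = 12.4
D: 0.3·15.4 + 0.7·3.0 = 6.72
E: 0.3·17.8 + 0.7·10.4 = 12.62
F: 0.3·8.1 + 0.7·0.7 = 2.92
Highest Hurwicz score = 12.62 → E.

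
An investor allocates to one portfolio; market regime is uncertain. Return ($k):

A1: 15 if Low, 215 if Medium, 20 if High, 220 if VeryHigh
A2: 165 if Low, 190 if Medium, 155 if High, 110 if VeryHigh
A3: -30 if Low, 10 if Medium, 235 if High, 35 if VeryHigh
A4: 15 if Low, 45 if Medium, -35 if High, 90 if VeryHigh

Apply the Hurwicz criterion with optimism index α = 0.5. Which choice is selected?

A2

A1: 0.5·220 + 0.5·15 = 117.5
A2: 0.5·190 + 0.5·110 = 150
A3: 0.5·235 + 0.5·(-30) = 102.5
A4: 0.5·90 + 0.5·(-35) = 27.5
Highest Hurwicz score = 150 → A2.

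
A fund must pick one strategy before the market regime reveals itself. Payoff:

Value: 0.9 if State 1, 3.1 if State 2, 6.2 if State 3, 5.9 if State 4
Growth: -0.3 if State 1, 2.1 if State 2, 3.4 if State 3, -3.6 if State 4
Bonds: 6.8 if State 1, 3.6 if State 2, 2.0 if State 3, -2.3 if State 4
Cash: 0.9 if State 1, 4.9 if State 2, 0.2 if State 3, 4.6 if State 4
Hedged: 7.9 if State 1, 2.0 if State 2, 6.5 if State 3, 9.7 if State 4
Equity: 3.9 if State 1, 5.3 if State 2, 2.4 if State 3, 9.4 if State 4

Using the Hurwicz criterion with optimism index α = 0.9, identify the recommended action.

Hedged

Value: 0.9·6.2 + 0.1·0.9 = 5.67
Growth: 0.9·3.4 + 0.1·(-3.6) = 2.7
Bonds: 0.9·6.8 + 0.1·(-2.3) = 5.89
Cash: 0.9·4.9 + 0.1·0.2 = 4.43
Hedged: 0.9·9.7 + 0.1·2.0 = 8.93
Equity: 0.9·9.4 + 0.1·2.4 = 8.7
Highest Hurwicz score = 8.93 → Hedged.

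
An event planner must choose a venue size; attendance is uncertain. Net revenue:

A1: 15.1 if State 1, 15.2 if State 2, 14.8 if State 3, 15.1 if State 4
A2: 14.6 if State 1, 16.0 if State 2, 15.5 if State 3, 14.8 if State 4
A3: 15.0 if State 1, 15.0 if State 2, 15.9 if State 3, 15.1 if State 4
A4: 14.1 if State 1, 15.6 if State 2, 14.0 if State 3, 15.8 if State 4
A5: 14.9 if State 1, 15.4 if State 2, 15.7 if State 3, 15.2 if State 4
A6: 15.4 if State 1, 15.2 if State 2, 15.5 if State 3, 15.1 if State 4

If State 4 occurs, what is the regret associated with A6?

0.7

Best payoff under State 4 is 15.8.
Regret = 15.8 − 15.1 = 0.7.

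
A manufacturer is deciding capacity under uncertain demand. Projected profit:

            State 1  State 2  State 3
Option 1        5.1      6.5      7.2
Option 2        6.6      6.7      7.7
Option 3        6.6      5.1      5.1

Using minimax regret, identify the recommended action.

Column bests: State 1=6.6, State 2=6.7, State 3=7.7.
Option 1 regrets: 1.5, 0.2, 0.5 → max 1.5
Option 2 regrets: 0.0, 0.0, 0.0 → max 0.0
Option 3 regrets: 0.0, 1.6, 2.6 → max 2.6
Smallest max regret = 0.0 → Option 2.

Option 2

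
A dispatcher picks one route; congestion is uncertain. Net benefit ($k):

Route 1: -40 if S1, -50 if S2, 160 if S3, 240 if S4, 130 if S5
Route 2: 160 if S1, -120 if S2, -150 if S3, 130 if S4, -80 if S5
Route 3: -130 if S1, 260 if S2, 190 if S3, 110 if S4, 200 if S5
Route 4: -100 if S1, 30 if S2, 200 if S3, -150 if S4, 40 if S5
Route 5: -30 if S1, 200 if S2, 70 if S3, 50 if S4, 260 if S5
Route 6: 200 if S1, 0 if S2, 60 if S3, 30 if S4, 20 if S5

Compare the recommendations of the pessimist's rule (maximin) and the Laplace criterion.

Row minima: Route 1=-50, Route 2=-150, Route 3=-130, Route 4=-150, Route 5=-30, Route 6=0
Best worst-case = 0 → Route 6.
Row averages: Route 1=88, Route 2=-12, Route 3=126, Route 4=4, Route 5=110, Route 6=62
Highest average = 126 → Route 3.

maximin → Route 6; laplace → Route 3 (disagree)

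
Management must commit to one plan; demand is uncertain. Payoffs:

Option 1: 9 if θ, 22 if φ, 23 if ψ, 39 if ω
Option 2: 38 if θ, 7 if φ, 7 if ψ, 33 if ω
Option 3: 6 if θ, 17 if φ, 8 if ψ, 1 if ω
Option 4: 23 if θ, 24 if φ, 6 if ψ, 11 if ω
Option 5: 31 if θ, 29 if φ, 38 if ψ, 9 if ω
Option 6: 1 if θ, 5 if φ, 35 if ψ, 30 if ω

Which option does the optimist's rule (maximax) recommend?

Option 1

Row maxima: Option 1=39, Option 2=38, Option 3=17, Option 4=24, Option 5=38, Option 6=35
Best best-case = 39 → Option 1.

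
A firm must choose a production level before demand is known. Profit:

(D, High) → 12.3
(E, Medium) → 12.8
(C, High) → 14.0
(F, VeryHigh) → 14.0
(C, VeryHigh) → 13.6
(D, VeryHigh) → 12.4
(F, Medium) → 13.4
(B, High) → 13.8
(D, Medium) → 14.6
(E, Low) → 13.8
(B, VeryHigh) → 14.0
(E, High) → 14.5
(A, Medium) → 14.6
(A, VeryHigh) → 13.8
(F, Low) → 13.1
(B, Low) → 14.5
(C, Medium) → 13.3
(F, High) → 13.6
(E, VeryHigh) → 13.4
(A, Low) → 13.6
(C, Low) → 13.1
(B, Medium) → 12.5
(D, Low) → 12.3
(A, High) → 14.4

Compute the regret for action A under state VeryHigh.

Best payoff under VeryHigh is 14.0.
Regret = 14.0 − 13.8 = 0.2.

0.2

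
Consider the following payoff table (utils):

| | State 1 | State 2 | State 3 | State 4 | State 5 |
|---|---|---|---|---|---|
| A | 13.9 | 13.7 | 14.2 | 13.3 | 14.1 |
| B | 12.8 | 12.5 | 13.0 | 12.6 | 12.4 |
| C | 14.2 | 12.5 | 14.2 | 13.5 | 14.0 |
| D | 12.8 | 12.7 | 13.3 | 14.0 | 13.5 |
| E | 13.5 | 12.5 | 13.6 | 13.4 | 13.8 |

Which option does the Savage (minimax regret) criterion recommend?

A

Column bests: State 1=14.2, State 2=13.7, State 3=14.2, State 4=14.0, State 5=14.1.
A regrets: 0.3, 0.0, 0.0, 0.7, 0.0 → max 0.7
B regrets: 1.4, 1.2, 1.2, 1.4, 1.7 → max 1.7
C regrets: 0.0, 1.2, 0.0, 0.5, 0.1 → max 1.2
D regrets: 1.4, 1.0, 0.9, 0.0, 0.6 → max 1.4
E regrets: 0.7, 1.2, 0.6, 0.6, 0.3 → max 1.2
Smallest max regret = 0.7 → A.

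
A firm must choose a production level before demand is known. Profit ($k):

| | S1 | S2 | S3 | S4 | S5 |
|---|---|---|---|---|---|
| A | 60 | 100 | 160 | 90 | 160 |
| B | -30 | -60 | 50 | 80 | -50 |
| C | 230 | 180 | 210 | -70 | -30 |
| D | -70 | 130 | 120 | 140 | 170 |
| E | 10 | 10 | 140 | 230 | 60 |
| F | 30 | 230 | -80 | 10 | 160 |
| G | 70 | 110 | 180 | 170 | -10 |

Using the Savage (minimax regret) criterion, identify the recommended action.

A

Column bests: S1=230, S2=230, S3=210, S4=230, S5=170.
A regrets: 170, 130, 50, 140, 10 → max 170
B regrets: 260, 290, 160, 150, 220 → max 290
C regrets: 0, 50, 0, 300, 200 → max 300
D regrets: 300, 100, 90, 90, 0 → max 300
E regrets: 220, 220, 70, 0, 110 → max 220
F regrets: 200, 0, 290, 220, 10 → max 290
G regrets: 160, 120, 30, 60, 180 → max 180
Smallest max regret = 170 → A.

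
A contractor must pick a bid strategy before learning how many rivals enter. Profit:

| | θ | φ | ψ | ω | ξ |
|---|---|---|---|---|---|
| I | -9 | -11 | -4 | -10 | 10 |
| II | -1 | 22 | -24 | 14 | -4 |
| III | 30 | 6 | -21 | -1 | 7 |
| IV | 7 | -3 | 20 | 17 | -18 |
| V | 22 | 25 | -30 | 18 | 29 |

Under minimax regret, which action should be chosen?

I

Column bests: θ=30, φ=25, ψ=20, ω=18, ξ=29.
I regrets: 39, 36, 24, 28, 19 → max 39
II regrets: 31, 3, 44, 4, 33 → max 44
III regrets: 0, 19, 41, 19, 22 → max 41
IV regrets: 23, 28, 0, 1, 47 → max 47
V regrets: 8, 0, 50, 0, 0 → max 50
Smallest max regret = 39 → I.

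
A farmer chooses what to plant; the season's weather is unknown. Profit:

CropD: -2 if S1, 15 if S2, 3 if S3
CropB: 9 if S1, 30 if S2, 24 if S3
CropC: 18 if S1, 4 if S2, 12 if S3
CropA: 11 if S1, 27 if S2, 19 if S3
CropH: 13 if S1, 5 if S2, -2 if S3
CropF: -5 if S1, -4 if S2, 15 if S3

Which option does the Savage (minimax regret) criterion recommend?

CropA

Column bests: S1=18, S2=30, S3=24.
CropD regrets: 20, 15, 21 → max 21
CropB regrets: 9, 0, 0 → max 9
CropC regrets: 0, 26, 12 → max 26
CropA regrets: 7, 3, 5 → max 7
CropH regrets: 5, 25, 26 → max 26
CropF regrets: 23, 34, 9 → max 34
Smallest max regret = 7 → CropA.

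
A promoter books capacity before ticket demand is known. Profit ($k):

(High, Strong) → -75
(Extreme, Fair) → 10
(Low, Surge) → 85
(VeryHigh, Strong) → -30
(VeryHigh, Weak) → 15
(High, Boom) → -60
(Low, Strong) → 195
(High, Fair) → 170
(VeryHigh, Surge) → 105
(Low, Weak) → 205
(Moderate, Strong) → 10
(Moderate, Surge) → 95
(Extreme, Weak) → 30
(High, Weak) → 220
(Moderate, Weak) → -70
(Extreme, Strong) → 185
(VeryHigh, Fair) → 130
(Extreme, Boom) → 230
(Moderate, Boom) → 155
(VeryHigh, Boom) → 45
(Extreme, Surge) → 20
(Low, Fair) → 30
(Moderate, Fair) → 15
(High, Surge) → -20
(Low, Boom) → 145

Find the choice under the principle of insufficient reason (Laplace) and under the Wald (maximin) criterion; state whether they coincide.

laplace → Low; maximin → Low (agree)

Row averages: Low=132, Moderate=41, High=47, VeryHigh=53, Extreme=95
Highest average = 132 → Low.
Row minima: Low=30, Moderate=-70, High=-75, VeryHigh=-30, Extreme=10
Best worst-case = 30 → Low.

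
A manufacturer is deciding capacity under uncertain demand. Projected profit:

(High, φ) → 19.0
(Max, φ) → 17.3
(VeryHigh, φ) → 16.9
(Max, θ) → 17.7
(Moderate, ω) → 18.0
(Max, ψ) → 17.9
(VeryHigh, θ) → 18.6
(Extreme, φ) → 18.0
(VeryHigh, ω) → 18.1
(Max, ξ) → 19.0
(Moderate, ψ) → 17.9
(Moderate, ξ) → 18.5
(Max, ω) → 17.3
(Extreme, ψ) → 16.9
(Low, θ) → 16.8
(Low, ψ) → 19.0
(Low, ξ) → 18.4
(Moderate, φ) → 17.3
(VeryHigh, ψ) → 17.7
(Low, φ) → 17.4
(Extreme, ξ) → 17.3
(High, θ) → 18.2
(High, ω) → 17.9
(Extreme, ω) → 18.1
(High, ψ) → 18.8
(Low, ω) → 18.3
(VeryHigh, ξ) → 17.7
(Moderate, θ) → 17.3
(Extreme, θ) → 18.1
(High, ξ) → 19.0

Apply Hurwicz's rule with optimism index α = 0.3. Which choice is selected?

High

Low: 0.3·19.0 + 0.7·16.8 = 17.46
Moderate: 0.3·18.5 + 0.7·17.3 = 17.66
High: 0.3·19.0 + 0.7·17.9 = 18.23
VeryHigh: 0.3·18.6 + 0.7·16.9 = 17.41
Extreme: 0.3·18.1 + 0.7·16.9 = 17.26
Max: 0.3·19.0 + 0.7·17.3 = 17.81
Highest Hurwicz score = 18.23 → High.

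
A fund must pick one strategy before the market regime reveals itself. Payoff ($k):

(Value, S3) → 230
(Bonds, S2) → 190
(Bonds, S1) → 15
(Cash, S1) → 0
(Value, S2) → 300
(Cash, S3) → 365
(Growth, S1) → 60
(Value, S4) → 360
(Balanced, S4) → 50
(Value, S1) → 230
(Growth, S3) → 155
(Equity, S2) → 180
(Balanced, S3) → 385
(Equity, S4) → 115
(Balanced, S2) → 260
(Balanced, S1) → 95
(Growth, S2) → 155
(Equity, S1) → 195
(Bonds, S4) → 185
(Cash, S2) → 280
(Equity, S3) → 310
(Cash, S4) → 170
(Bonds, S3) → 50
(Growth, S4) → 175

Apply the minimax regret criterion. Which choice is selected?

Column bests: S1=230, S2=300, S3=385, S4=360.
Balanced regrets: 135, 40, 0, 310 → max 310
Bonds regrets: 215, 110, 335, 175 → max 335
Equity regrets: 35, 120, 75, 245 → max 245
Cash regrets: 230, 20, 20, 190 → max 230
Value regrets: 0, 0, 155, 0 → max 155
Growth regrets: 170, 145, 230, 185 → max 230
Smallest max regret = 155 → Value.

Value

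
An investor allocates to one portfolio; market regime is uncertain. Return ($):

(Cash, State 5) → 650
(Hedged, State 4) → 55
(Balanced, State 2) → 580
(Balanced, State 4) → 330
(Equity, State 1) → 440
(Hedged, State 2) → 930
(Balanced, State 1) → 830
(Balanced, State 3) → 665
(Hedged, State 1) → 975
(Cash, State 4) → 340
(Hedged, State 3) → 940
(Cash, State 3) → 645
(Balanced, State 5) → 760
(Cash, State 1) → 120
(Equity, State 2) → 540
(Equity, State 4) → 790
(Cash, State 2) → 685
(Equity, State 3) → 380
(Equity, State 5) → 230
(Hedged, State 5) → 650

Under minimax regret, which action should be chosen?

Column bests: State 1=975, State 2=930, State 3=940, State 4=790, State 5=760.
Equity regrets: 535, 390, 560, 0, 530 → max 560
Hedged regrets: 0, 0, 0, 735, 110 → max 735
Cash regrets: 855, 245, 295, 450, 110 → max 855
Balanced regrets: 145, 350, 275, 460, 0 → max 460
Smallest max regret = 460 → Balanced.

Balanced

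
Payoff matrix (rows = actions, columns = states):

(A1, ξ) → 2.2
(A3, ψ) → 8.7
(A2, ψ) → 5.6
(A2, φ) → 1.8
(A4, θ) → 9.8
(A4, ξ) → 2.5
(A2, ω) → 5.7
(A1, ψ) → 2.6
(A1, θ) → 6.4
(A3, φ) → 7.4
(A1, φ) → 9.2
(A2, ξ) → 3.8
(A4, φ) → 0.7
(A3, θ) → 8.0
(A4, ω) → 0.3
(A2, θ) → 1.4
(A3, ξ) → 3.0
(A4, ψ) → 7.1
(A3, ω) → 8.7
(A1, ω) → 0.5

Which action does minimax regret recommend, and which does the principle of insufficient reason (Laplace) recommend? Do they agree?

Column bests: θ=9.8, φ=9.2, ψ=8.7, ω=8.7, ξ=3.8.
A1 regrets: 3.4, 0.0, 6.1, 8.2, 1.6 → max 8.2
A2 regrets: 8.4, 7.4, 3.1, 3.0, 0.0 → max 8.4
A3 regrets: 1.8, 1.8, 0.0, 0.0, 0.8 → max 1.8
A4 regrets: 0.0, 8.5, 1.6, 8.4, 1.3 → max 8.5
Smallest max regret = 1.8 → A3.
Row averages: A1=4.18, A2=3.66, A3=7.16, A4=4.08
Highest average = 7.16 → A3.

minimax regret → A3; laplace → A3 (agree)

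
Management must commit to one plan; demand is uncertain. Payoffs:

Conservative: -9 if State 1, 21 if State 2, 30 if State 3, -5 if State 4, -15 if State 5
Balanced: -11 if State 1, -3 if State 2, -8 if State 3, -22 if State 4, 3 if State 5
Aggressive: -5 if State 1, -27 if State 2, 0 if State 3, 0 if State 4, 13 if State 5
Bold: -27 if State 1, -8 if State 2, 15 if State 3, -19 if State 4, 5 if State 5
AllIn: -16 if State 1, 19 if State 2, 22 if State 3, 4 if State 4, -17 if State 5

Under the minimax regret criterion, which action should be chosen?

Conservative

Column bests: State 1=-5, State 2=21, State 3=30, State 4=4, State 5=13.
Conservative regrets: 4, 0, 0, 9, 28 → max 28
Balanced regrets: 6, 24, 38, 26, 10 → max 38
Aggressive regrets: 0, 48, 30, 4, 0 → max 48
Bold regrets: 22, 29, 15, 23, 8 → max 29
AllIn regrets: 11, 2, 8, 0, 30 → max 30
Smallest max regret = 28 → Conservative.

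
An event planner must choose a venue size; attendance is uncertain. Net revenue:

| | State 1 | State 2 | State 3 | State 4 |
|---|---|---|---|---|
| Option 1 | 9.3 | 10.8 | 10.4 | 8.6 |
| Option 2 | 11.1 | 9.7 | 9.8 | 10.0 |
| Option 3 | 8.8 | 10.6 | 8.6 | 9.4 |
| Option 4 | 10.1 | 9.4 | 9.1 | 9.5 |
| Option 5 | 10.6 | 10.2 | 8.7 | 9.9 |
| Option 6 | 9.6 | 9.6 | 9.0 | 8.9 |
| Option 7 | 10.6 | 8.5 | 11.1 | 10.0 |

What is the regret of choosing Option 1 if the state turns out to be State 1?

Best payoff under State 1 is 11.1.
Regret = 11.1 − 9.3 = 1.8.

1.8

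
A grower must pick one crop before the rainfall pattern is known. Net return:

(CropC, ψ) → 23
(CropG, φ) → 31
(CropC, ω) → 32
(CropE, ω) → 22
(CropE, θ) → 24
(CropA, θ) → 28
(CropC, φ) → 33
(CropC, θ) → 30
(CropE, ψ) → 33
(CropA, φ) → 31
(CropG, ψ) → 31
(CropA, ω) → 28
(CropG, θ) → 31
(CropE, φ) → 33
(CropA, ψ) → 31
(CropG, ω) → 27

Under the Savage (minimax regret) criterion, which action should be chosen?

Column bests: θ=31, φ=33, ψ=33, ω=32.
CropC regrets: 1, 0, 10, 0 → max 10
CropE regrets: 7, 0, 0, 10 → max 10
CropA regrets: 3, 2, 2, 4 → max 4
CropG regrets: 0, 2, 2, 5 → max 5
Smallest max regret = 4 → CropA.

CropA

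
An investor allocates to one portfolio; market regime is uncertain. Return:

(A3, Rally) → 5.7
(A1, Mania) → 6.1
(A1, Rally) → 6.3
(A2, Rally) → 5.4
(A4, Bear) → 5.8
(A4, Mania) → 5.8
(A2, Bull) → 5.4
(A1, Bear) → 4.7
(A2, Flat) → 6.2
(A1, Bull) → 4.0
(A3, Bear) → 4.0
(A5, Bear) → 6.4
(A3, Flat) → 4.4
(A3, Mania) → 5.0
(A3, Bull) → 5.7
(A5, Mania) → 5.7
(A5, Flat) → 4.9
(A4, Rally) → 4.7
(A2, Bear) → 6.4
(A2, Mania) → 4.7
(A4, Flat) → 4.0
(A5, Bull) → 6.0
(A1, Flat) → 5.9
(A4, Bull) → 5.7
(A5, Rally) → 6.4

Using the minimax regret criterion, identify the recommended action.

A5

Column bests: Bear=6.4, Flat=6.2, Bull=6.0, Rally=6.4, Mania=6.1.
A1 regrets: 1.7, 0.3, 2.0, 0.1, 0.0 → max 2.0
A2 regrets: 0.0, 0.0, 0.6, 1.0, 1.4 → max 1.4
A3 regrets: 2.4, 1.8, 0.3, 0.7, 1.1 → max 2.4
A4 regrets: 0.6, 2.2, 0.3, 1.7, 0.3 → max 2.2
A5 regrets: 0.0, 1.3, 0.0, 0.0, 0.4 → max 1.3
Smallest max regret = 1.3 → A5.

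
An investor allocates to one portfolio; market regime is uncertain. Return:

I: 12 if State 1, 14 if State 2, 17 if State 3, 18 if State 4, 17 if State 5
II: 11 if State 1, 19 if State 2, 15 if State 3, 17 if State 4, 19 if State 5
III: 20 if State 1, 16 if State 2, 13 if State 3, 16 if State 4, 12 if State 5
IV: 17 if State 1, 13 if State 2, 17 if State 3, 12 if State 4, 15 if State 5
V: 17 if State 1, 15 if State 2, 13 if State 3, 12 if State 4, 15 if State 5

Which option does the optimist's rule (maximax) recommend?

III

Row maxima: I=18, II=19, III=20, IV=17, V=17
Best best-case = 20 → III.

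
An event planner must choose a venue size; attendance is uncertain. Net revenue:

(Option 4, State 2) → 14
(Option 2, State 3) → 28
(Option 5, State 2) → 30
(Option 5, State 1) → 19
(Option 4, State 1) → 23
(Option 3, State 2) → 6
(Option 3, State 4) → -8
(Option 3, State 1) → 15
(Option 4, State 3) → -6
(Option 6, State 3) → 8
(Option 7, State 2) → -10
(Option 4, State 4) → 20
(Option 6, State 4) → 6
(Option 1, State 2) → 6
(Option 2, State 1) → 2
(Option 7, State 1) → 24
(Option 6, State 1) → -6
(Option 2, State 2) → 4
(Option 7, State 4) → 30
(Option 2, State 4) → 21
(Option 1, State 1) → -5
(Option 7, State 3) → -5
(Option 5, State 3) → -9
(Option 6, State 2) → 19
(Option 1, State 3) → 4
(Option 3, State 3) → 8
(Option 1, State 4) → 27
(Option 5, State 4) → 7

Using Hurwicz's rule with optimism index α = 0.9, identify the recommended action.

Option 1: 0.9·27 + 0.1·(-5) = 23.8
Option 2: 0.9·28 + 0.1·2 = 25.4
Option 3: 0.9·15 + 0.1·(-8) = 12.7
Option 4: 0.9·23 + 0.1·(-6) = 20.1
Option 5: 0.9·30 + 0.1·(-9) = 26.1
Option 6: 0.9·19 + 0.1·(-6) = 16.5
Option 7: 0.9·30 + 0.1·(-10) = 26
Highest Hurwicz score = 26.1 → Option 5.

Option 5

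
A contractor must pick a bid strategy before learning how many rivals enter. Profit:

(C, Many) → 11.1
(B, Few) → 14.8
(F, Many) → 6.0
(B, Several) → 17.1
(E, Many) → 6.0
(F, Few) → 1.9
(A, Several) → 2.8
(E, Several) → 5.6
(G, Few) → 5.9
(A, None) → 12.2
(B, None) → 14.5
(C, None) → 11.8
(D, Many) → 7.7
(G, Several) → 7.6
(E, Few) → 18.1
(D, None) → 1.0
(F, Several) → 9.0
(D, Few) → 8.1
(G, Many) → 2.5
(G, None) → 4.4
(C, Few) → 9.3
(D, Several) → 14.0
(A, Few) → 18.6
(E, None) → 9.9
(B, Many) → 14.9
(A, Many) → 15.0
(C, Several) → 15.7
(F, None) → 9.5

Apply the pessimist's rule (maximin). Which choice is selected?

Row minima: A=2.8, B=14.5, C=9.3, D=1.0, E=5.6, F=1.9, G=2.5
Best worst-case = 14.5 → B.

B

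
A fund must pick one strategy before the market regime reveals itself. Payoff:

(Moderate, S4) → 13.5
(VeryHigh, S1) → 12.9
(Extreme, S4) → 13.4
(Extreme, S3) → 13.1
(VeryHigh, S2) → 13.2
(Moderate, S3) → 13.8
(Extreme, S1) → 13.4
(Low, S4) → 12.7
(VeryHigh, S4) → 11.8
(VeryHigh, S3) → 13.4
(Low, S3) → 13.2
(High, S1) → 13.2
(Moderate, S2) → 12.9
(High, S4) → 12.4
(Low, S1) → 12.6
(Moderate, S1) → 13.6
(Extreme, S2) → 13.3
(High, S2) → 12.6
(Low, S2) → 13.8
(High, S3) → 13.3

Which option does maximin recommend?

Extreme

Row minima: Low=12.6, Moderate=12.9, High=12.4, VeryHigh=11.8, Extreme=13.1
Best worst-case = 13.1 → Extreme.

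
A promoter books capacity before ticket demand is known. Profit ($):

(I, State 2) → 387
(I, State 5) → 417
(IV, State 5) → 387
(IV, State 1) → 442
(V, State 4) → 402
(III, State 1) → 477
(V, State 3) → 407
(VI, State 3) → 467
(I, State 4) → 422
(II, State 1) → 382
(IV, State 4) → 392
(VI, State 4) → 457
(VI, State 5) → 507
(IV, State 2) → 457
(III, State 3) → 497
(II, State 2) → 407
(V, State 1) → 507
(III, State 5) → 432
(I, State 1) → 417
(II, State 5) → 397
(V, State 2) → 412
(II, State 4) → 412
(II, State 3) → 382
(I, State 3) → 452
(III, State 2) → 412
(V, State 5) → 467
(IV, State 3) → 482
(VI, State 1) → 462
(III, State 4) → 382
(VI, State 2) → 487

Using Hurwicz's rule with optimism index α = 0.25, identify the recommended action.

I: 0.25·452 + 0.75·387 = 403.25
II: 0.25·412 + 0.75·382 = 389.5
III: 0.25·497 + 0.75·382 = 410.75
IV: 0.25·482 + 0.75·387 = 410.75
V: 0.25·507 + 0.75·402 = 428.25
VI: 0.25·507 + 0.75·457 = 469.5
Highest Hurwicz score = 469.5 → VI.

VI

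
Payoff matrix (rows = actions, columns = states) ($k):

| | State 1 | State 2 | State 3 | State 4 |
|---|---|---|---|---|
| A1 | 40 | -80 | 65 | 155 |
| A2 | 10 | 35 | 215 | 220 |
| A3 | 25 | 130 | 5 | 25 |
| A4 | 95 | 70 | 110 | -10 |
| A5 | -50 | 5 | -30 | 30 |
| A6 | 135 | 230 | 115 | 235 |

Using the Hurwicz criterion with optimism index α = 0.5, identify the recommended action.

A6

A1: 0.5·155 + 0.5·(-80) = 37.5
A2: 0.5·220 + 0.5·10 = 115
A3: 0.5·130 + 0.5·5 = 67.5
A4: 0.5·110 + 0.5·(-10) = 50
A5: 0.5·30 + 0.5·(-50) = -10
A6: 0.5·235 + 0.5·115 = 175
Highest Hurwicz score = 175 → A6.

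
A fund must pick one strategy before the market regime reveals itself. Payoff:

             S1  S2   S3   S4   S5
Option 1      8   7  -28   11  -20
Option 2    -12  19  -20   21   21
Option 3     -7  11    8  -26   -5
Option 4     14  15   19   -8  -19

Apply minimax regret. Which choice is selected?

Column bests: S1=14, S2=19, S3=19, S4=21, S5=21.
Option 1 regrets: 6, 12, 47, 10, 41 → max 47
Option 2 regrets: 26, 0, 39, 0, 0 → max 39
Option 3 regrets: 21, 8, 11, 47, 26 → max 47
Option 4 regrets: 0, 4, 0, 29, 40 → max 40
Smallest max regret = 39 → Option 2.

Option 2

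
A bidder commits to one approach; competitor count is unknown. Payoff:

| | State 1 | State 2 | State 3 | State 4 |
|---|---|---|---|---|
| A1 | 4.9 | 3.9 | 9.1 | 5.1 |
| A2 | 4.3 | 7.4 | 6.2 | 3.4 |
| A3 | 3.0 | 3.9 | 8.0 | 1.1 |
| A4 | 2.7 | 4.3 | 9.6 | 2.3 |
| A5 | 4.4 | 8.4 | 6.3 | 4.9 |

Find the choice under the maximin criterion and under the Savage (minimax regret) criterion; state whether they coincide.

maximin → A5; minimax regret → A5 (agree)

Row minima: A1=3.9, A2=3.4, A3=1.1, A4=2.3, A5=4.4
Best worst-case = 4.4 → A5.
Column bests: State 1=4.9, State 2=8.4, State 3=9.6, State 4=5.1.
A1 regrets: 0.0, 4.5, 0.5, 0.0 → max 4.5
A2 regrets: 0.6, 1.0, 3.4, 1.7 → max 3.4
A3 regrets: 1.9, 4.5, 1.6, 4.0 → max 4.5
A4 regrets: 2.2, 4.1, 0.0, 2.8 → max 4.1
A5 regrets: 0.5, 0.0, 3.3, 0.2 → max 3.3
Smallest max regret = 3.3 → A5.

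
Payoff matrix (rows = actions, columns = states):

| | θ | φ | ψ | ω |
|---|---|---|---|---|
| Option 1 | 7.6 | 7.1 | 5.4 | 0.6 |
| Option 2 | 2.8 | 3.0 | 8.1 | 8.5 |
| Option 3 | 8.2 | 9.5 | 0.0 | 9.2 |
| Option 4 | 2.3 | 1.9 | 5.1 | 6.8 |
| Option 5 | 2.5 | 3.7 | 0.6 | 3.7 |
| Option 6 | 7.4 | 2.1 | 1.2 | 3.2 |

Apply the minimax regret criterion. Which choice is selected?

Column bests: θ=8.2, φ=9.5, ψ=8.1, ω=9.2.
Option 1 regrets: 0.6, 2.4, 2.7, 8.6 → max 8.6
Option 2 regrets: 5.4, 6.5, 0.0, 0.7 → max 6.5
Option 3 regrets: 0.0, 0.0, 8.1, 0.0 → max 8.1
Option 4 regrets: 5.9, 7.6, 3.0, 2.4 → max 7.6
Option 5 regrets: 5.7, 5.8, 7.5, 5.5 → max 7.5
Option 6 regrets: 0.8, 7.4, 6.9, 6.0 → max 7.4
Smallest max regret = 6.5 → Option 2.

Option 2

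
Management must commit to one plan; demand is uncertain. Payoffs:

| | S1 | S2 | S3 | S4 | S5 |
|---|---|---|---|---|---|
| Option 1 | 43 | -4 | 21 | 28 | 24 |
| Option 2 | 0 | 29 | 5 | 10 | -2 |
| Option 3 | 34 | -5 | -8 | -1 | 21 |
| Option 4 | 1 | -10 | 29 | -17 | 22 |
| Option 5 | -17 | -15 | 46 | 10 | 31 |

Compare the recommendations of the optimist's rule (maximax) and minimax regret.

maximax → Option 5; minimax regret → Option 1 (disagree)

Row maxima: Option 1=43, Option 2=29, Option 3=34, Option 4=29, Option 5=46
Best best-case = 46 → Option 5.
Column bests: S1=43, S2=29, S3=46, S4=28, S5=31.
Option 1 regrets: 0, 33, 25, 0, 7 → max 33
Option 2 regrets: 43, 0, 41, 18, 33 → max 43
Option 3 regrets: 9, 34, 54, 29, 10 → max 54
Option 4 regrets: 42, 39, 17, 45, 9 → max 45
Option 5 regrets: 60, 44, 0, 18, 0 → max 60
Smallest max regret = 33 → Option 1.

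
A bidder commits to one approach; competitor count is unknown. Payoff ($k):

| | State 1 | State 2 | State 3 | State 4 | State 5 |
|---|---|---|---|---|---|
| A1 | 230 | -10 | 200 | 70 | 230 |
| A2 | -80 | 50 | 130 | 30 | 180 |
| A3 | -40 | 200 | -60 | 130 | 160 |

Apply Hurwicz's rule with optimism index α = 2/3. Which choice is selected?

A1: 2/3·230 + 1/3·(-10) = 150
A2: 2/3·180 + 1/3·(-80) = 280/3
A3: 2/3·200 + 1/3·(-60) = 340/3
Highest Hurwicz score = 150 → A1.

A1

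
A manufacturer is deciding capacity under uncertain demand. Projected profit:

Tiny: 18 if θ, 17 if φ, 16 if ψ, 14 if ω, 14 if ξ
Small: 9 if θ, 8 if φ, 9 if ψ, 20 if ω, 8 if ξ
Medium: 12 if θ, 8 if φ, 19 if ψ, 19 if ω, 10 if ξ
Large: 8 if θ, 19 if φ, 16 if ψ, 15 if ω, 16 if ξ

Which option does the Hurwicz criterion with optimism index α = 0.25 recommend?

Tiny

Tiny: 0.25·18 + 0.75·14 = 15
Small: 0.25·20 + 0.75·8 = 11
Medium: 0.25·19 + 0.75·8 = 10.75
Large: 0.25·19 + 0.75·8 = 10.75
Highest Hurwicz score = 15 → Tiny.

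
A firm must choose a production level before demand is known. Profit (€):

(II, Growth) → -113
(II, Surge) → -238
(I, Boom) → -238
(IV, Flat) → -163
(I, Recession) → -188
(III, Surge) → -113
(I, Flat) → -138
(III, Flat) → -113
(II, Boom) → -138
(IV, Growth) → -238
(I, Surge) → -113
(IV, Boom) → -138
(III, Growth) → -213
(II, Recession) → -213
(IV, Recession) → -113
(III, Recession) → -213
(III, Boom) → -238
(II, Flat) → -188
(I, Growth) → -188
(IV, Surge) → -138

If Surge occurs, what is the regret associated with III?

0

Best payoff under Surge is -113.
Regret = -113 − (-113) = 0.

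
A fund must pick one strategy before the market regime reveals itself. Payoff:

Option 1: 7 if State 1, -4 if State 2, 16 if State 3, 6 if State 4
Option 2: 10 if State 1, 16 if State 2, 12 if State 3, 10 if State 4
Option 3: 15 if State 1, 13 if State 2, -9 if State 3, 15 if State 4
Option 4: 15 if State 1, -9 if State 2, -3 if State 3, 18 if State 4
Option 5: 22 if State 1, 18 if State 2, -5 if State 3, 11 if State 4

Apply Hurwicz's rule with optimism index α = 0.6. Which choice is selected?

Option 1: 0.6·16 + 0.4·(-4) = 8
Option 2: 0.6·16 + 0.4·10 = 13.6
Option 3: 0.6·15 + 0.4·(-9) = 5.4
Option 4: 0.6·18 + 0.4·(-9) = 7.2
Option 5: 0.6·22 + 0.4·(-5) = 11.2
Highest Hurwicz score = 13.6 → Option 2.

Option 2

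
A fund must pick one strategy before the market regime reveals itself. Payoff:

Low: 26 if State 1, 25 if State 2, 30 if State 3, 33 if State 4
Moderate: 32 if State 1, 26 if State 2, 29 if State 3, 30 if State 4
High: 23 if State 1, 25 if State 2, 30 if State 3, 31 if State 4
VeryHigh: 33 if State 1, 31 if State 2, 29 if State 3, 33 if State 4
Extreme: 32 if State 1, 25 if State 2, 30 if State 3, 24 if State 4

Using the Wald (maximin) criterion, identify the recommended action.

VeryHigh

Row minima: Low=25, Moderate=26, High=23, VeryHigh=29, Extreme=24
Best worst-case = 29 → VeryHigh.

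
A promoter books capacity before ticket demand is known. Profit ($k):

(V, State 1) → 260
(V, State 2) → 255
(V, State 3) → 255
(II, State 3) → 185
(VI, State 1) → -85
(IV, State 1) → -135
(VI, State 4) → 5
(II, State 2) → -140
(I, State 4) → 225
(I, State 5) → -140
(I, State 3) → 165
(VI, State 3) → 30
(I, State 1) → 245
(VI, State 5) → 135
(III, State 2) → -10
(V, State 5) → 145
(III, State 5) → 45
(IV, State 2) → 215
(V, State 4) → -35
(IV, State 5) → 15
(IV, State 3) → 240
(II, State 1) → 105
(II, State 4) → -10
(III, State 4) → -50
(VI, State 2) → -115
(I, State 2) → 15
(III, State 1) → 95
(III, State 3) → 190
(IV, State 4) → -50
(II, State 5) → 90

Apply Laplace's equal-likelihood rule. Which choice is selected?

Row averages: I=102, II=46, III=54, IV=57, V=176, VI=-6
Highest average = 176 → V.

V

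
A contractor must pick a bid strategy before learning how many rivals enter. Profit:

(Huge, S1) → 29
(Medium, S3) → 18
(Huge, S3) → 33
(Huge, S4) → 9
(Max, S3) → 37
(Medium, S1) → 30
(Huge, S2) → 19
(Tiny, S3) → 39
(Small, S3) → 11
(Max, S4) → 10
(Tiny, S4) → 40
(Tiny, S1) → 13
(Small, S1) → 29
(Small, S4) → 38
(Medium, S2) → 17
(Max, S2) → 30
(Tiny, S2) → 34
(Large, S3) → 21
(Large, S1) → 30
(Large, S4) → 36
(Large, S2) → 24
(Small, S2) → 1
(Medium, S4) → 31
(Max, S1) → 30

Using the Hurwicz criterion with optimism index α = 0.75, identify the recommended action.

Tiny: 0.75·40 + 0.25·13 = 33.25
Small: 0.75·38 + 0.25·1 = 28.75
Medium: 0.75·31 + 0.25·17 = 27.5
Large: 0.75·36 + 0.25·21 = 32.25
Huge: 0.75·33 + 0.25·9 = 27
Max: 0.75·37 + 0.25·10 = 30.25
Highest Hurwicz score = 33.25 → Tiny.

Tiny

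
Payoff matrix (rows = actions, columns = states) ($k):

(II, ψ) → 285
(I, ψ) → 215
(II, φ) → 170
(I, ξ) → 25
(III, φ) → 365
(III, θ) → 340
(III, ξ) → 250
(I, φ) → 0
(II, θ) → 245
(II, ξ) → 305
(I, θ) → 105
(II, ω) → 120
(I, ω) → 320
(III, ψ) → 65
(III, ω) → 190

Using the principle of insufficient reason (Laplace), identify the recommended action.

Row averages: I=133, II=225, III=242
Highest average = 242 → III.

III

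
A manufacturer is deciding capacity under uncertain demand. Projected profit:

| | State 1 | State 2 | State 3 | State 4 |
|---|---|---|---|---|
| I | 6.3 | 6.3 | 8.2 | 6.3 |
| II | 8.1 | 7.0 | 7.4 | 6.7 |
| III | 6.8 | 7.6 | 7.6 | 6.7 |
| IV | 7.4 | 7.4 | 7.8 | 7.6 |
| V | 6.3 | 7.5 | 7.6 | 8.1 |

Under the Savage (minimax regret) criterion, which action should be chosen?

Column bests: State 1=8.1, State 2=7.6, State 3=8.2, State 4=8.1.
I regrets: 1.8, 1.3, 0.0, 1.8 → max 1.8
II regrets: 0.0, 0.6, 0.8, 1.4 → max 1.4
III regrets: 1.3, 0.0, 0.6, 1.4 → max 1.4
IV regrets: 0.7, 0.2, 0.4, 0.5 → max 0.7
V regrets: 1.8, 0.1, 0.6, 0.0 → max 1.8
Smallest max regret = 0.7 → IV.

IV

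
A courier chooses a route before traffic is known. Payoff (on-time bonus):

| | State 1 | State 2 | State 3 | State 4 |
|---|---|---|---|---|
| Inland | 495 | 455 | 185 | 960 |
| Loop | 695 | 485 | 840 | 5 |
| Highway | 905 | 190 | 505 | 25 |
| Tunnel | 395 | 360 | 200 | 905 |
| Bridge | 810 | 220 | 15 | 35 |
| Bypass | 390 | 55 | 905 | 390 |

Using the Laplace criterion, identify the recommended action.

Row averages: Inland=523.75, Loop=506.25, Highway=406.25, Tunnel=465, Bridge=270, Bypass=435
Highest average = 523.75 → Inland.

Inland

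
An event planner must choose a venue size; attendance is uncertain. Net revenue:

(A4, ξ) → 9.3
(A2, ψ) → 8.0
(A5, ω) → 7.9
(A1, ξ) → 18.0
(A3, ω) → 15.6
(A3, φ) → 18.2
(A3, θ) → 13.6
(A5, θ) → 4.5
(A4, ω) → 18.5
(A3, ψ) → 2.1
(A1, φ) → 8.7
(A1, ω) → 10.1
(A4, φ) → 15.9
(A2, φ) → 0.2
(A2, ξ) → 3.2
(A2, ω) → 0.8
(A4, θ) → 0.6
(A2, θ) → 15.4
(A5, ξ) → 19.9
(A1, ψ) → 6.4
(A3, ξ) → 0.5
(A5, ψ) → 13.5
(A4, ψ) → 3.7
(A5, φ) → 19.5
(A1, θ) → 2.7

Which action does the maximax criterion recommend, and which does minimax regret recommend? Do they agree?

Row maxima: A1=18.0, A2=15.4, A3=18.2, A4=18.5, A5=19.9
Best best-case = 19.9 → A5.
Column bests: θ=15.4, φ=19.5, ψ=13.5, ω=18.5, ξ=19.9.
A1 regrets: 12.7, 10.8, 7.1, 8.4, 1.9 → max 12.7
A2 regrets: 0.0, 19.3, 5.5, 17.7, 16.7 → max 19.3
A3 regrets: 1.8, 1.3, 11.4, 2.9, 19.4 → max 19.4
A4 regrets: 14.8, 3.6, 9.8, 0.0, 10.6 → max 14.8
A5 regrets: 10.9, 0.0, 0.0, 10.6, 0.0 → max 10.9
Smallest max regret = 10.9 → A5.

maximax → A5; minimax regret → A5 (agree)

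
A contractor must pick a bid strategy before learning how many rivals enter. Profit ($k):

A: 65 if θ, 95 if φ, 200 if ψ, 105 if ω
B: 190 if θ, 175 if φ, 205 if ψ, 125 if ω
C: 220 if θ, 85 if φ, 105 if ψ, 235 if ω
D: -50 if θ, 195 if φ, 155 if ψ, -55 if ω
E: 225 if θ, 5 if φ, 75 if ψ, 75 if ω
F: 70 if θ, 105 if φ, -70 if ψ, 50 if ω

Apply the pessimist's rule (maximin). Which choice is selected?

B

Row minima: A=65, B=125, C=85, D=-55, E=5, F=-70
Best worst-case = 125 → B.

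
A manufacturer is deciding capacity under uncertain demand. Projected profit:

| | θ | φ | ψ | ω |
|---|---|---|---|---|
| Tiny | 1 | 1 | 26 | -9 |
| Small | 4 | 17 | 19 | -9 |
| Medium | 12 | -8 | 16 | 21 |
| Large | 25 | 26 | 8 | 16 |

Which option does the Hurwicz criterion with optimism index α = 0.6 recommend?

Tiny: 0.6·26 + 0.4·(-9) = 12
Small: 0.6·19 + 0.4·(-9) = 7.8
Medium: 0.6·21 + 0.4·(-8) = 9.4
Large: 0.6·26 + 0.4·8 = 18.8
Highest Hurwicz score = 18.8 → Large.

Large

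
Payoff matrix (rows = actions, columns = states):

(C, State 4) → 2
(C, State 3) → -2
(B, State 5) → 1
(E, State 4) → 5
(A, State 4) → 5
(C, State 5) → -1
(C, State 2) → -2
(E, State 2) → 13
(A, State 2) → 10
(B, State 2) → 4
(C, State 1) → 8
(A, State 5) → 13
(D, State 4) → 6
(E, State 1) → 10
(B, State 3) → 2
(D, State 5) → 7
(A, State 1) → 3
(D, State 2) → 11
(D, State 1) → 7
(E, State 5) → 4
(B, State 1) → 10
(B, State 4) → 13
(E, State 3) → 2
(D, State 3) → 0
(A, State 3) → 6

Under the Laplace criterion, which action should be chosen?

Row averages: A=7.4, B=6, C=1, D=6.2, E=6.8
Highest average = 7.4 → A.

A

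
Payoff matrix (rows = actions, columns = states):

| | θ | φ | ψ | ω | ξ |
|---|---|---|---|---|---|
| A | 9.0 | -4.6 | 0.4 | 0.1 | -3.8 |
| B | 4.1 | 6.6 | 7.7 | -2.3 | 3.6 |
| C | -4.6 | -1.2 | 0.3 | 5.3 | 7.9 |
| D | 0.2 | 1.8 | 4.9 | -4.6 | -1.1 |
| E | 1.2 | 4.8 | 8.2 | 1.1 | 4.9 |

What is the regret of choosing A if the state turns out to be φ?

11.2

Best payoff under φ is 6.6.
Regret = 6.6 − (-4.6) = 11.2.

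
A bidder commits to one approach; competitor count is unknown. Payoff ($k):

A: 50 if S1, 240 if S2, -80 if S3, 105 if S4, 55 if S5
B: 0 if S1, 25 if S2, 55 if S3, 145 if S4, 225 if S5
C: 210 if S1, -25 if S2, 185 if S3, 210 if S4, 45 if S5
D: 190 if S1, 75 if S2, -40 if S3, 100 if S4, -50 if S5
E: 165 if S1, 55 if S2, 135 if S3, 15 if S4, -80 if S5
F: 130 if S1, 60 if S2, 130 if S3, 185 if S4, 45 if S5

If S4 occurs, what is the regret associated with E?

Best payoff under S4 is 210.
Regret = 210 − 15 = 195.

195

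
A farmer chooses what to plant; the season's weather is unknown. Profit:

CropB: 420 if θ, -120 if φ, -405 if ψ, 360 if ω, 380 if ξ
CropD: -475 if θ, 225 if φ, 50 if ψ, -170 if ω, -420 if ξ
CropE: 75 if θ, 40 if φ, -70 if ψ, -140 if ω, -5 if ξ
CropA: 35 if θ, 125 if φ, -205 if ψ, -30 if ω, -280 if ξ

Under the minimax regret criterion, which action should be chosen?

Column bests: θ=420, φ=225, ψ=50, ω=360, ξ=380.
CropB regrets: 0, 345, 455, 0, 0 → max 455
CropD regrets: 895, 0, 0, 530, 800 → max 895
CropE regrets: 345, 185, 120, 500, 385 → max 500
CropA regrets: 385, 100, 255, 390, 660 → max 660
Smallest max regret = 455 → CropB.

CropB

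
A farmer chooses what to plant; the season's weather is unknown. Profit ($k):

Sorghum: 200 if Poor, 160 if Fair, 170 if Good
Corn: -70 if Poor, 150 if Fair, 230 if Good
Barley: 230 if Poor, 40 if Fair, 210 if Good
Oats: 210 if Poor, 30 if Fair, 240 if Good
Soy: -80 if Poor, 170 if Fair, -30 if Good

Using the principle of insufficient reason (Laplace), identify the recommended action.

Sorghum

Row averages: Sorghum=530/3, Corn=310/3, Barley=160, Oats=160, Soy=20
Highest average = 530/3 → Sorghum.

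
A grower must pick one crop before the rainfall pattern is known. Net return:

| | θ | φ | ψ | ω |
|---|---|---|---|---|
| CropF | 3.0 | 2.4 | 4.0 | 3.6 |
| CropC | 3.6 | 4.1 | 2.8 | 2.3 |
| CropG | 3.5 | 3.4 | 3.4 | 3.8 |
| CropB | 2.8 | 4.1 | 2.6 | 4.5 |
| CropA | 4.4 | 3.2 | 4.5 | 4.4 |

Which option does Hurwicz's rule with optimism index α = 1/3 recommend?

CropA

CropF: 1/3·4.0 + 2/3·2.4 = 44/15
CropC: 1/3·4.1 + 2/3·2.3 = 2.9
CropG: 1/3·3.8 + 2/3·3.4 = 53/15
CropB: 1/3·4.5 + 2/3·2.6 = 97/30
CropA: 1/3·4.5 + 2/3·3.2 = 109/30
Highest Hurwicz score = 109/30 → CropA.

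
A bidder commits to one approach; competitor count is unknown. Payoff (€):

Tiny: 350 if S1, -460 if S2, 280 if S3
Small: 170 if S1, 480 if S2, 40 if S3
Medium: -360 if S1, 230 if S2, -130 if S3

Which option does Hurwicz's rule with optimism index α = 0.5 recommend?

Small

Tiny: 0.5·350 + 0.5·(-460) = -55
Small: 0.5·480 + 0.5·40 = 260
Medium: 0.5·230 + 0.5·(-360) = -65
Highest Hurwicz score = 260 → Small.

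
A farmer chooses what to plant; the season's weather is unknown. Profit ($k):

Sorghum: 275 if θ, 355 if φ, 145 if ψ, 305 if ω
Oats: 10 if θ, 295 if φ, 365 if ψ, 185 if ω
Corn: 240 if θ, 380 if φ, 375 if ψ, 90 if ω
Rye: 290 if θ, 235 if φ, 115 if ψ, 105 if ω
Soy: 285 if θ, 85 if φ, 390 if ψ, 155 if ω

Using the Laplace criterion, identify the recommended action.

Row averages: Sorghum=270, Oats=213.75, Corn=271.25, Rye=186.25, Soy=228.75
Highest average = 271.25 → Corn.

Corn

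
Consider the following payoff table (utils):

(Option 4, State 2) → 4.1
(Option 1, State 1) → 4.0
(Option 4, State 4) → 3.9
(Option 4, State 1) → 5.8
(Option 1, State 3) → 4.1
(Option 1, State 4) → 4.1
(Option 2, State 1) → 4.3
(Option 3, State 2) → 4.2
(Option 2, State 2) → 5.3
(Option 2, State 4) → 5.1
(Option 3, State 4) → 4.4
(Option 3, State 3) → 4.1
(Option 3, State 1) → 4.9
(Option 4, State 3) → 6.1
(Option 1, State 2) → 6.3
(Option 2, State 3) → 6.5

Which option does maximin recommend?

Row minima: Option 1=4.0, Option 2=4.3, Option 3=4.1, Option 4=3.9
Best worst-case = 4.3 → Option 2.

Option 2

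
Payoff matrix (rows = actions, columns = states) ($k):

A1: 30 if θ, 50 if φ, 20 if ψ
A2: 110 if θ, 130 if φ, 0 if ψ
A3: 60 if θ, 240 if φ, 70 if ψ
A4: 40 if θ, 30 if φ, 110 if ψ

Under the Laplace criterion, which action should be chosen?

Row averages: A1=100/3, A2=80, A3=370/3, A4=60
Highest average = 370/3 → A3.

A3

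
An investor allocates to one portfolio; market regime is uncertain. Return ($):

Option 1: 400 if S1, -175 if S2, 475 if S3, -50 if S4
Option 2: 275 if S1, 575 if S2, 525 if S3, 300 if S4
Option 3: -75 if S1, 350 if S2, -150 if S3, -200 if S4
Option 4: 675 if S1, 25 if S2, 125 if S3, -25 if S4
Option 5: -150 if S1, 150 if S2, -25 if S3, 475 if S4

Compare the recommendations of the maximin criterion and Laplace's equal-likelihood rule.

Row minima: Option 1=-175, Option 2=275, Option 3=-200, Option 4=-25, Option 5=-150
Best worst-case = 275 → Option 2.
Row averages: Option 1=162.5, Option 2=418.75, Option 3=-18.75, Option 4=200, Option 5=112.5
Highest average = 418.75 → Option 2.

maximin → Option 2; laplace → Option 2 (agree)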